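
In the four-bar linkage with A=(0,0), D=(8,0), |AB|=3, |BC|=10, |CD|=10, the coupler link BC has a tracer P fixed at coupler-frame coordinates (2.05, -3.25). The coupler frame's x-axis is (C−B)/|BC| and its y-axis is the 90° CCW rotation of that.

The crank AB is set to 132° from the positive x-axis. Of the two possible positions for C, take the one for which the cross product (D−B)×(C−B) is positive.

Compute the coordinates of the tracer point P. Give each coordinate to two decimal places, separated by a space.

1.76 1.49

A=(0,0), D=(8.00,0)
B = A + 3.00·(cos132°, sin132°) = (-2.0074, 2.2294)
|BD| = 10.2527
circle(B,10.00) ∩ circle(D,10.00): a=5.1264, h=8.5861
  candidates: C₊=(4.8633,9.4953) cross=88.030; C₋=(1.1293,-7.2659) cross=-88.030
  mode + wants cross > 0 → take C=(4.8633,9.4953) (cross=88.030)
ex = (C−B)/|BC| = (0.6871,0.7266); ey = (-0.7266,0.6871)
P = B + 2.05·ex + -3.25·ey = (1.7625,1.4860)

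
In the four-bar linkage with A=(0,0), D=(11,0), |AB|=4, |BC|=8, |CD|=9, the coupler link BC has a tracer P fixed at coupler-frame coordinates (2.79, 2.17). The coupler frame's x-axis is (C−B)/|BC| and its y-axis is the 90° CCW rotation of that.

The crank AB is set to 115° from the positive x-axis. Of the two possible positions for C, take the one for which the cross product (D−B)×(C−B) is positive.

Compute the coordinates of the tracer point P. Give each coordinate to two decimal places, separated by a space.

A=(0,0), D=(11.00,0)
B = A + 4.00·(cos115°, sin115°) = (-1.6905, 3.6252)
|BD| = 13.1981
circle(B,8.00) ∩ circle(D,9.00): a=5.9550, h=5.3421
  candidates: C₊=(5.5029,7.1261) cross=70.505; C₋=(2.5682,-3.1471) cross=-70.505
  mode + wants cross > 0 → take C=(5.5029,7.1261) (cross=70.505)
ex = (C−B)/|BC| = (0.8992,0.4376); ey = (-0.4376,0.8992)
P = B + 2.79·ex + 2.17·ey = (-0.1314,6.7973)

-0.13 6.80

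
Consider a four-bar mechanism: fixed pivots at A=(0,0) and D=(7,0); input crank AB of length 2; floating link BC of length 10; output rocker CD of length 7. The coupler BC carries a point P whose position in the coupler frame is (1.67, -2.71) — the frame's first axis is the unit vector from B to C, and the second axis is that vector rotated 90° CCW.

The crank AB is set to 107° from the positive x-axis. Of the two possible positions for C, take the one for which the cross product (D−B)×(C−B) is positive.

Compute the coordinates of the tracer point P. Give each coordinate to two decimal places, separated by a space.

2.22 0.40

A=(0,0), D=(7.00,0)
B = A + 2.00·(cos107°, sin107°) = (-0.5847, 1.9126)
|BD| = 7.8222
circle(B,10.00) ∩ circle(D,7.00): a=7.1711, h=6.9697
  candidates: C₊=(8.0728,6.9173) cross=54.518; C₋=(4.6645,-6.5989) cross=-54.518
  mode + wants cross > 0 → take C=(8.0728,6.9173) (cross=54.518)
ex = (C−B)/|BC| = (0.8658,0.5005); ey = (-0.5005,0.8658)
P = B + 1.67·ex + -2.71·ey = (2.2173,0.4022)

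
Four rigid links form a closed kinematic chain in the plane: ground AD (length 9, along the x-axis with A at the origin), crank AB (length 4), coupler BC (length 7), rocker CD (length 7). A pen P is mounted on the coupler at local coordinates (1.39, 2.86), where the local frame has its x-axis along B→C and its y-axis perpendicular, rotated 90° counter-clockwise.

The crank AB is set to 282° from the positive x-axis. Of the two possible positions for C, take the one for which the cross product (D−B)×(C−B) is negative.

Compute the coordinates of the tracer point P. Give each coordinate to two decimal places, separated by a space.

3.27 -1.87

A=(0,0), D=(9.00,0)
B = A + 4.00·(cos282°, sin282°) = (0.8316, -3.9126)
|BD| = 9.0571
circle(B,7.00) ∩ circle(D,7.00): a=4.5285, h=5.3378
  candidates: C₊=(2.6099,2.8578) cross=48.345; C₋=(7.2217,-6.7704) cross=-48.345
  mode - wants cross < 0 → take C=(7.2217,-6.7704) (cross=-48.345)
ex = (C−B)/|BC| = (0.9129,-0.4083); ey = (0.4083,0.9129)
P = B + 1.39·ex + 2.86·ey = (3.2681,-1.8693)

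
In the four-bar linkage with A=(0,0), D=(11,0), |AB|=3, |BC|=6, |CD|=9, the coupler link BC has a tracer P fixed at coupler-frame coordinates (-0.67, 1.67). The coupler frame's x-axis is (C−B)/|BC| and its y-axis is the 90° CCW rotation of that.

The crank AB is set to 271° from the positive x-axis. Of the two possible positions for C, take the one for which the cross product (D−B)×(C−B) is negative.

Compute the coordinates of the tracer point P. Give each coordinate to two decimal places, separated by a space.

0.51 -1.26

A=(0,0), D=(11.00,0)
B = A + 3.00·(cos271°, sin271°) = (0.0524, -2.9995)
|BD| = 11.3511
circle(B,6.00) ∩ circle(D,9.00): a=3.6934, h=4.7285
  candidates: C₊=(2.3649,2.5369) cross=53.674; C₋=(4.8640,-6.5840) cross=-53.674
  mode - wants cross < 0 → take C=(4.8640,-6.5840) (cross=-53.674)
ex = (C−B)/|BC| = (0.8019,-0.5974); ey = (0.5974,0.8019)
P = B + -0.67·ex + 1.67·ey = (0.5127,-1.2600)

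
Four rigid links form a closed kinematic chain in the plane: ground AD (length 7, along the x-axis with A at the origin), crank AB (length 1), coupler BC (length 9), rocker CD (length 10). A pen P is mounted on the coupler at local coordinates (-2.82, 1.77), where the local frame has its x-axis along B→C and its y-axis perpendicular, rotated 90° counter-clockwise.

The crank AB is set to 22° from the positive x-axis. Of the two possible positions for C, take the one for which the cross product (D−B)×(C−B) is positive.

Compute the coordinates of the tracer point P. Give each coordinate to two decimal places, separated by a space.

A=(0,0), D=(7.00,0)
B = A + 1.00·(cos22°, sin22°) = (0.9272, 0.3746)
|BD| = 6.0844
circle(B,9.00) ∩ circle(D,10.00): a=1.4808, h=8.8773
  candidates: C₊=(2.9517,9.1439) cross=54.013; C₋=(1.8586,-8.5771) cross=-54.013
  mode + wants cross > 0 → take C=(2.9517,9.1439) (cross=54.013)
ex = (C−B)/|BC| = (0.2250,0.9744); ey = (-0.9744,0.2250)
P = B + -2.82·ex + 1.77·ey = (-1.4318,-1.9750)

-1.43 -1.97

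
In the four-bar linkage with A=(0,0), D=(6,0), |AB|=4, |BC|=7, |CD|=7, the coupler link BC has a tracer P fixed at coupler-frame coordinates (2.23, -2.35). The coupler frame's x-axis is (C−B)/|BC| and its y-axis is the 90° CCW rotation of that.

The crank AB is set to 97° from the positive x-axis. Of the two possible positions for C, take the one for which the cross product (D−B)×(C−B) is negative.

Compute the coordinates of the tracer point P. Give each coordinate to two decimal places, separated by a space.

-2.78 1.68

A=(0,0), D=(6.00,0)
B = A + 4.00·(cos97°, sin97°) = (-0.4875, 3.9702)
|BD| = 7.6059
circle(B,7.00) ∩ circle(D,7.00): a=3.8030, h=5.8769
  candidates: C₊=(5.8239,6.9978) cross=44.699; C₋=(-0.3114,-3.0276) cross=-44.699
  mode - wants cross < 0 → take C=(-0.3114,-3.0276) (cross=-44.699)
ex = (C−B)/|BC| = (0.0252,-0.9997); ey = (0.9997,0.0252)
P = B + 2.23·ex + -2.35·ey = (-2.7806,1.6818)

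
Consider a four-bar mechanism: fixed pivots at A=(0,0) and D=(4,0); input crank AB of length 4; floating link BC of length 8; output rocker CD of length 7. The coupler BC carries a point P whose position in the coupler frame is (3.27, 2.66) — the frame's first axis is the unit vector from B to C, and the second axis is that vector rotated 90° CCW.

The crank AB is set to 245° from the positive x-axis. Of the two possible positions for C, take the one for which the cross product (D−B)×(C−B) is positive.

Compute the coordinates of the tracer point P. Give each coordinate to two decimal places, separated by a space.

-4.26 -0.28

A=(0,0), D=(4.00,0)
B = A + 4.00·(cos245°, sin245°) = (-1.6905, -3.6252)
|BD| = 6.7471
circle(B,8.00) ∩ circle(D,7.00): a=4.4851, h=6.6245
  candidates: C₊=(-1.4671,4.3716) cross=44.696; C₋=(5.6516,-6.8024) cross=-44.696
  mode + wants cross > 0 → take C=(-1.4671,4.3716) (cross=44.696)
ex = (C−B)/|BC| = (0.0279,0.9996); ey = (-0.9996,0.0279)
P = B + 3.27·ex + 2.66·ey = (-4.2581,-0.2822)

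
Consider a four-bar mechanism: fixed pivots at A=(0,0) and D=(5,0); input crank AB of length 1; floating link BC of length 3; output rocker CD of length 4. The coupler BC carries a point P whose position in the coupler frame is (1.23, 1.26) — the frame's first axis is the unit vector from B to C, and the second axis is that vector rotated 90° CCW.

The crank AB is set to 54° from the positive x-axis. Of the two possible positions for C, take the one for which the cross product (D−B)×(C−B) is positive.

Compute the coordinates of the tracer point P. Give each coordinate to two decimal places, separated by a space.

A=(0,0), D=(5.00,0)
B = A + 1.00·(cos54°, sin54°) = (0.5878, 0.8090)
|BD| = 4.4858
circle(B,3.00) ∩ circle(D,4.00): a=1.4626, h=2.6193
  candidates: C₊=(2.4988,3.1216) cross=11.750; C₋=(1.5540,-2.0311) cross=-11.750
  mode + wants cross > 0 → take C=(2.4988,3.1216) (cross=11.750)
ex = (C−B)/|BC| = (0.6370,0.7708); ey = (-0.7708,0.6370)
P = B + 1.23·ex + 1.26·ey = (0.4000,2.5598)

0.40 2.56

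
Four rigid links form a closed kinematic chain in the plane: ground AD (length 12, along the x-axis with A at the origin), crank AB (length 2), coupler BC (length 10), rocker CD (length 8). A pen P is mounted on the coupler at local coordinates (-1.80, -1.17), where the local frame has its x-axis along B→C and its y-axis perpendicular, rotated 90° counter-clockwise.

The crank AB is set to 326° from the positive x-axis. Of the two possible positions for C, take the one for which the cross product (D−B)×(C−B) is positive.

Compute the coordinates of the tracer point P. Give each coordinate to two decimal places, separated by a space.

A=(0,0), D=(12.00,0)
B = A + 2.00·(cos326°, sin326°) = (1.6581, -1.1184)
|BD| = 10.4022
circle(B,10.00) ∩ circle(D,8.00): a=6.9315, h=7.2079
  candidates: C₊=(7.7745,6.7930) cross=74.978; C₋=(9.3244,-7.5393) cross=-74.978
  mode + wants cross > 0 → take C=(7.7745,6.7930) (cross=74.978)
ex = (C−B)/|BC| = (0.6116,0.7911); ey = (-0.7911,0.6116)
P = B + -1.80·ex + -1.17·ey = (1.4828,-3.2581)

1.48 -3.26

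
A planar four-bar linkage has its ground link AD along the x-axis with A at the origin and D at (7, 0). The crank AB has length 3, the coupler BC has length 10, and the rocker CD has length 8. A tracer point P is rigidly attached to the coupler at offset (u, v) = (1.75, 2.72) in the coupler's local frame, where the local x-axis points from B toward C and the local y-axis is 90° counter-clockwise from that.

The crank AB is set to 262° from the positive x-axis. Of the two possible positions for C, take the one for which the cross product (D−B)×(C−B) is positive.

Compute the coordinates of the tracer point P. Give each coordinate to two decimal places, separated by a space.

-2.51 -0.51

A=(0,0), D=(7.00,0)
B = A + 3.00·(cos262°, sin262°) = (-0.4175, -2.9708)
|BD| = 7.9903
circle(B,10.00) ∩ circle(D,8.00): a=6.2479, h=7.8079
  candidates: C₊=(2.4795,6.6004) cross=62.388; C₋=(8.2855,-7.8960) cross=-62.388
  mode + wants cross > 0 → take C=(2.4795,6.6004) (cross=62.388)
ex = (C−B)/|BC| = (0.2897,0.9571); ey = (-0.9571,0.2897)
P = B + 1.75·ex + 2.72·ey = (-2.5139,-0.5079)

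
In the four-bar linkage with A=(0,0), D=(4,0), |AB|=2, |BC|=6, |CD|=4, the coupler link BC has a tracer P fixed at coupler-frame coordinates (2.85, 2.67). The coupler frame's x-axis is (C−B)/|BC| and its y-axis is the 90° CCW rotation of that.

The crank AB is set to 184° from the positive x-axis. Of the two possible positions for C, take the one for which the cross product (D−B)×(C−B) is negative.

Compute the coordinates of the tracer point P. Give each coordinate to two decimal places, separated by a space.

A=(0,0), D=(4.00,0)
B = A + 2.00·(cos184°, sin184°) = (-1.9951, -0.1395)
|BD| = 5.9968
circle(B,6.00) ∩ circle(D,4.00): a=4.6659, h=3.7721
  candidates: C₊=(2.5818,3.7401) cross=22.621; C₋=(2.7573,-3.8021) cross=-22.621
  mode - wants cross < 0 → take C=(2.7573,-3.8021) (cross=-22.621)
ex = (C−B)/|BC| = (0.7921,-0.6104); ey = (0.6104,0.7921)
P = B + 2.85·ex + 2.67·ey = (1.8921,0.2356)

1.89 0.24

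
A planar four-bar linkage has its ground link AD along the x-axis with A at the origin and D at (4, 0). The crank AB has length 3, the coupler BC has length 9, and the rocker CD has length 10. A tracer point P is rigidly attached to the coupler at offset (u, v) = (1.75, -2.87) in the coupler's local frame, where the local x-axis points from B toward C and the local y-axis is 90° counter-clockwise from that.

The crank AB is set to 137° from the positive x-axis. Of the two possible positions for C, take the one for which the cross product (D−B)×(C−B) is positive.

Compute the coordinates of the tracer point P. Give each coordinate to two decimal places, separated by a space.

1.17 2.14

A=(0,0), D=(4.00,0)
B = A + 3.00·(cos137°, sin137°) = (-2.1941, 2.0460)
|BD| = 6.5232
circle(B,9.00) ∩ circle(D,10.00): a=1.8053, h=8.8171
  candidates: C₊=(2.2856,9.8519) cross=57.516; C₋=(-3.2453,-6.8924) cross=-57.516
  mode + wants cross > 0 → take C=(2.2856,9.8519) (cross=57.516)
ex = (C−B)/|BC| = (0.4977,0.8673); ey = (-0.8673,0.4977)
P = B + 1.75·ex + -2.87·ey = (1.1662,2.1353)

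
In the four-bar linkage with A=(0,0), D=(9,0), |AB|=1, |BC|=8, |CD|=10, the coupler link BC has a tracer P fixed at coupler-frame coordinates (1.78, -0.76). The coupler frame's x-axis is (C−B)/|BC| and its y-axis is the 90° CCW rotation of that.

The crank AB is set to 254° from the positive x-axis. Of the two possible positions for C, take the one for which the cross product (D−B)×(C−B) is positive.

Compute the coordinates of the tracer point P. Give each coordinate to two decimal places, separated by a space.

A=(0,0), D=(9.00,0)
B = A + 1.00·(cos254°, sin254°) = (-0.2756, -0.9613)
|BD| = 9.3253
circle(B,8.00) ∩ circle(D,10.00): a=2.7324, h=7.5189
  candidates: C₊=(1.6672,6.7992) cross=70.116; C₋=(3.2173,-8.1584) cross=-70.116
  mode + wants cross > 0 → take C=(1.6672,6.7992) (cross=70.116)
ex = (C−B)/|BC| = (0.2429,0.9701); ey = (-0.9701,0.2429)
P = B + 1.78·ex + -0.76·ey = (0.8939,0.5809)

0.89 0.58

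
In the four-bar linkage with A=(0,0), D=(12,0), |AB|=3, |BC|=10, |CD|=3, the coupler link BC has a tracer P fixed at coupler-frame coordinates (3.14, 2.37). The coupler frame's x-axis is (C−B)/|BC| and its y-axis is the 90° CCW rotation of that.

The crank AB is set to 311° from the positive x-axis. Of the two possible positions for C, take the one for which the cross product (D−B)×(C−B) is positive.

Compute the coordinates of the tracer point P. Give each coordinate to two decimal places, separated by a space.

3.52 1.35

A=(0,0), D=(12.00,0)
B = A + 3.00·(cos311°, sin311°) = (1.9682, -2.2641)
|BD| = 10.2842
circle(B,10.00) ∩ circle(D,3.00): a=9.5664, h=2.9129
  candidates: C₊=(10.6585,2.6834) cross=29.956; C₋=(11.9411,-2.9994) cross=-29.956
  mode + wants cross > 0 → take C=(10.6585,2.6834) (cross=29.956)
ex = (C−B)/|BC| = (0.8690,0.4947); ey = (-0.4947,0.8690)
P = B + 3.14·ex + 2.37·ey = (3.5244,1.3490)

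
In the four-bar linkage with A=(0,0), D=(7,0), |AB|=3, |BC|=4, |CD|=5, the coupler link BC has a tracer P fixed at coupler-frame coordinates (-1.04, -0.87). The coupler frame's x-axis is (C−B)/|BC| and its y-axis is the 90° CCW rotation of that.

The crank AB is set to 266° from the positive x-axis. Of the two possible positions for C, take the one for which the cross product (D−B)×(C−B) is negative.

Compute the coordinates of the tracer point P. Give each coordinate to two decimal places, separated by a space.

-1.40 -3.64

A=(0,0), D=(7.00,0)
B = A + 3.00·(cos266°, sin266°) = (-0.2093, -2.9927)
|BD| = 7.8058
circle(B,4.00) ∩ circle(D,5.00): a=3.3264, h=2.2215
  candidates: C₊=(2.0112,0.3344) cross=17.341; C₋=(3.7146,-3.7691) cross=-17.341
  mode - wants cross < 0 → take C=(3.7146,-3.7691) (cross=-17.341)
ex = (C−B)/|BC| = (0.9810,-0.1941); ey = (0.1941,0.9810)
P = B + -1.04·ex + -0.87·ey = (-1.3984,-3.6443)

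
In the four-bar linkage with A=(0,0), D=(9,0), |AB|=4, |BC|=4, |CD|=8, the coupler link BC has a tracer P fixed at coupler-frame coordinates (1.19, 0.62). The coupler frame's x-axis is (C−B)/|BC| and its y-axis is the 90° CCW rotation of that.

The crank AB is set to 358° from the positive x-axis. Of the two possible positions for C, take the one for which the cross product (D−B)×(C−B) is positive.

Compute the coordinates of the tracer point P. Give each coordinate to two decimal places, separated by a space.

A=(0,0), D=(9.00,0)
B = A + 4.00·(cos358°, sin358°) = (3.9976, -0.1396)
|BD| = 5.0044
circle(B,4.00) ∩ circle(D,8.00): a=-2.2936, h=3.2771
  candidates: C₊=(1.6134,3.0722) cross=16.400; C₋=(1.7963,-3.4794) cross=-16.400
  mode + wants cross > 0 → take C=(1.6134,3.0722) (cross=16.400)
ex = (C−B)/|BC| = (-0.5960,0.8030); ey = (-0.8030,-0.5960)
P = B + 1.19·ex + 0.62·ey = (2.7905,0.4464)

2.79 0.45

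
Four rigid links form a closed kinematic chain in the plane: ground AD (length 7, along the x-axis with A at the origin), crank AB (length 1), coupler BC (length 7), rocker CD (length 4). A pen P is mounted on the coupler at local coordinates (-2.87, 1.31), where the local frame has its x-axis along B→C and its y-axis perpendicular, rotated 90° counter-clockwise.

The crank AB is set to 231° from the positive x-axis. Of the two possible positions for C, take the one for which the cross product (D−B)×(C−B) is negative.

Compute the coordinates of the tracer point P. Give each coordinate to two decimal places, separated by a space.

A=(0,0), D=(7.00,0)
B = A + 1.00·(cos231°, sin231°) = (-0.6293, -0.7771)
|BD| = 7.6688
circle(B,7.00) ∩ circle(D,4.00): a=5.9860, h=3.6288
  candidates: C₊=(4.9581,3.4396) cross=27.828; C₋=(5.6936,-3.7806) cross=-27.828
  mode - wants cross < 0 → take C=(5.6936,-3.7806) (cross=-27.828)
ex = (C−B)/|BC| = (0.9033,-0.4291); ey = (0.4291,0.9033)
P = B + -2.87·ex + 1.31·ey = (-2.6596,1.6376)

-2.66 1.64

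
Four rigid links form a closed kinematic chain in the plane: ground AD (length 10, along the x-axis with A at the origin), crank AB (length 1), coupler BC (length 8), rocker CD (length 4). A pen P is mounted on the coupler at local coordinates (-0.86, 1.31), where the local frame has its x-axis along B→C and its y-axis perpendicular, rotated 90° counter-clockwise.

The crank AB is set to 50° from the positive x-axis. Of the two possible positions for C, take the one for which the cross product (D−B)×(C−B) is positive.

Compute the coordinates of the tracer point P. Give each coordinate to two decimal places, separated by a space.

-0.62 1.70

A=(0,0), D=(10.00,0)
B = A + 1.00·(cos50°, sin50°) = (0.6428, 0.7660)
|BD| = 9.3885
circle(B,8.00) ∩ circle(D,4.00): a=7.2506, h=3.3807
  candidates: C₊=(8.1450,3.5439) cross=31.740; C₋=(7.5933,-3.1950) cross=-31.740
  mode + wants cross > 0 → take C=(8.1450,3.5439) (cross=31.740)
ex = (C−B)/|BC| = (0.9378,0.3472); ey = (-0.3472,0.9378)
P = B + -0.86·ex + 1.31·ey = (-0.6186,1.6959)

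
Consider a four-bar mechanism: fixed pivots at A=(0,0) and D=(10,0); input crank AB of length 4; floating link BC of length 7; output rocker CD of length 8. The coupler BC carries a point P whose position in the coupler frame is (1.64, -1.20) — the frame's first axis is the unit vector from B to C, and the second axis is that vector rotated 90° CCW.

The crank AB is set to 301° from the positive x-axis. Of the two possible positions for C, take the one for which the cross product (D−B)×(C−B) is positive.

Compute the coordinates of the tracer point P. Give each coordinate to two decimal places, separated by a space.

3.43 -1.93

A=(0,0), D=(10.00,0)
B = A + 4.00·(cos301°, sin301°) = (2.0602, -3.4287)
|BD| = 8.6485
circle(B,7.00) ∩ circle(D,8.00): a=3.4571, h=6.0868
  candidates: C₊=(2.8209,3.5299) cross=52.642; C₋=(7.6470,-7.6461) cross=-52.642
  mode + wants cross > 0 → take C=(2.8209,3.5299) (cross=52.642)
ex = (C−B)/|BC| = (0.1087,0.9941); ey = (-0.9941,0.1087)
P = B + 1.64·ex + -1.20·ey = (3.4313,-1.9288)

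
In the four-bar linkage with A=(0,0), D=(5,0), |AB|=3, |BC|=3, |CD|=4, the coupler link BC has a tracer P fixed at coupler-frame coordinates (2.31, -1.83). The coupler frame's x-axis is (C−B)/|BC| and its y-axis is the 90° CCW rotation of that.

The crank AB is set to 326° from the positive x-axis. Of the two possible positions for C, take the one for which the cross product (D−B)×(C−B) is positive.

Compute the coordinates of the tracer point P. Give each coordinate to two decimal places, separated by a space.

3.07 1.21

A=(0,0), D=(5.00,0)
B = A + 3.00·(cos326°, sin326°) = (2.4871, -1.6776)
|BD| = 3.0214
circle(B,3.00) ∩ circle(D,4.00): a=0.3523, h=2.9792
  candidates: C₊=(1.1259,0.9959) cross=9.001; C₋=(4.4343,-3.9598) cross=-9.001
  mode + wants cross > 0 → take C=(1.1259,0.9959) (cross=9.001)
ex = (C−B)/|BC| = (-0.4537,0.8911); ey = (-0.8911,-0.4537)
P = B + 2.31·ex + -1.83·ey = (3.0698,1.2113)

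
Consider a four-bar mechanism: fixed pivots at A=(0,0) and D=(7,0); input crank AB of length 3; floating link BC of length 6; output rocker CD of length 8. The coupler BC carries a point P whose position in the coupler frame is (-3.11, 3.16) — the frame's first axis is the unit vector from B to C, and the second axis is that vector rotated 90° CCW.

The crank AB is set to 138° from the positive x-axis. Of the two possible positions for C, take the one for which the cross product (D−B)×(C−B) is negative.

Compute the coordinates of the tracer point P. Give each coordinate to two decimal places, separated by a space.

-0.35 6.02

A=(0,0), D=(7.00,0)
B = A + 3.00·(cos138°, sin138°) = (-2.2294, 2.0074)
|BD| = 9.4452
circle(B,6.00) ∩ circle(D,8.00): a=3.2404, h=5.0497
  candidates: C₊=(2.0101,6.2531) cross=47.696; C₋=(-0.1363,-3.6157) cross=-47.696
  mode - wants cross < 0 → take C=(-0.1363,-3.6157) (cross=-47.696)
ex = (C−B)/|BC| = (0.3489,-0.9372); ey = (0.9372,0.3489)
P = B + -3.11·ex + 3.16·ey = (-0.3529,6.0244)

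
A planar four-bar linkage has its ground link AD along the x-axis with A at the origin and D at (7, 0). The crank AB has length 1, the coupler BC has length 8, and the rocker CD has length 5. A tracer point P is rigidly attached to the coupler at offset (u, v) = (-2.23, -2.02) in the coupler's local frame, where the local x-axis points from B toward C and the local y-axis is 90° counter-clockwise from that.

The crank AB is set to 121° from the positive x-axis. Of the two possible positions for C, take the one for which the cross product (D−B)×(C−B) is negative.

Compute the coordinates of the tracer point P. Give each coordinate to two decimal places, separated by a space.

A=(0,0), D=(7.00,0)
B = A + 1.00·(cos121°, sin121°) = (-0.5150, 0.8572)
|BD| = 7.5638
circle(B,8.00) ∩ circle(D,5.00): a=6.3600, h=4.8529
  candidates: C₊=(6.3539,4.9581) cross=36.706; C₋=(5.2540,-4.6852) cross=-36.706
  mode - wants cross < 0 → take C=(5.2540,-4.6852) (cross=-36.706)
ex = (C−B)/|BC| = (0.7211,-0.6928); ey = (0.6928,0.7211)
P = B + -2.23·ex + -2.02·ey = (-3.5226,0.9454)

-3.52 0.95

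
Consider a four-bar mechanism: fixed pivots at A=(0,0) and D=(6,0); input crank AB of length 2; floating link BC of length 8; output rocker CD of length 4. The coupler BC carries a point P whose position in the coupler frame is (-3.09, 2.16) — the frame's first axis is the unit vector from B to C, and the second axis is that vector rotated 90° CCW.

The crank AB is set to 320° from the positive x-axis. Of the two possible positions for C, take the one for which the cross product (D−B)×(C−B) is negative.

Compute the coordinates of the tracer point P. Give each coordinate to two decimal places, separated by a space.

-1.38 1.11

A=(0,0), D=(6.00,0)
B = A + 2.00·(cos320°, sin320°) = (1.5321, -1.2856)
|BD| = 4.6492
circle(B,8.00) ∩ circle(D,4.00): a=7.4868, h=2.8192
  candidates: C₊=(7.9474,3.4939) cross=13.107; C₋=(9.5065,-1.9247) cross=-13.107
  mode - wants cross < 0 → take C=(9.5065,-1.9247) (cross=-13.107)
ex = (C−B)/|BC| = (0.9968,-0.0799); ey = (0.0799,0.9968)
P = B + -3.09·ex + 2.16·ey = (-1.3755,1.1144)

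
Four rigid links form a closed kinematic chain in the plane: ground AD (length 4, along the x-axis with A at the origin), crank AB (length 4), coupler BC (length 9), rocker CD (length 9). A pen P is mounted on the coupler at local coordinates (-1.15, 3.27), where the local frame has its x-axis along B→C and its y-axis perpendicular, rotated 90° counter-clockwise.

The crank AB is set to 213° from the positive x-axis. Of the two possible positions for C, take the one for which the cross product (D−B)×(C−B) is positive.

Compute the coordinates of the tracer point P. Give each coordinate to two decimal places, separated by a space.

-6.76 -2.82

A=(0,0), D=(4.00,0)
B = A + 4.00·(cos213°, sin213°) = (-3.3547, -2.1786)
|BD| = 7.6706
circle(B,9.00) ∩ circle(D,9.00): a=3.8353, h=8.1419
  candidates: C₊=(-1.9898,6.7173) cross=62.453; C₋=(2.6351,-8.8959) cross=-62.453
  mode + wants cross > 0 → take C=(-1.9898,6.7173) (cross=62.453)
ex = (C−B)/|BC| = (0.1517,0.9884); ey = (-0.9884,0.1517)
P = B + -1.15·ex + 3.27·ey = (-6.7613,-2.8193)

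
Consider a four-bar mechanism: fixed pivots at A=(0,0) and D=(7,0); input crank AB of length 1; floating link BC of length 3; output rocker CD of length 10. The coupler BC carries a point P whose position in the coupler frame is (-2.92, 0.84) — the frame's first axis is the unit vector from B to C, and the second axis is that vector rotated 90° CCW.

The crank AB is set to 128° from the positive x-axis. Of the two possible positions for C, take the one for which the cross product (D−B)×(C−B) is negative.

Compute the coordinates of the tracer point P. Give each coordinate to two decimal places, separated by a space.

A=(0,0), D=(7.00,0)
B = A + 1.00·(cos128°, sin128°) = (-0.6157, 0.7880)
|BD| = 7.6563
circle(B,3.00) ∩ circle(D,10.00): a=-2.1146, h=2.1280
  candidates: C₊=(-2.5001,3.1223) cross=16.292; C₋=(-2.9381,-1.1110) cross=-16.292
  mode - wants cross < 0 → take C=(-2.9381,-1.1110) (cross=-16.292)
ex = (C−B)/|BC| = (-0.7741,-0.6330); ey = (0.6330,-0.7741)
P = B + -2.92·ex + 0.84·ey = (2.1766,1.9861)

2.18 1.99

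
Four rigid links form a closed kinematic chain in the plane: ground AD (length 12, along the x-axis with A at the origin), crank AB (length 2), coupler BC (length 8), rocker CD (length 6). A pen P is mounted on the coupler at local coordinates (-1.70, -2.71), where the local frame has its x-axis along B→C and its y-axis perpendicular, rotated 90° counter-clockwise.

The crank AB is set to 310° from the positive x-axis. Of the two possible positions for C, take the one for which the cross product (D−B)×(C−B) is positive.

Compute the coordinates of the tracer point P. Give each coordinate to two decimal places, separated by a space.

A=(0,0), D=(12.00,0)
B = A + 2.00·(cos310°, sin310°) = (1.2856, -1.5321)
|BD| = 10.8234
circle(B,8.00) ∩ circle(D,6.00): a=6.7052, h=4.3635
  candidates: C₊=(7.3056,3.7366) cross=47.228; C₋=(8.5409,-4.9025) cross=-47.228
  mode + wants cross > 0 → take C=(7.3056,3.7366) (cross=47.228)
ex = (C−B)/|BC| = (0.7525,0.6586); ey = (-0.6586,0.7525)
P = B + -1.70·ex + -2.71·ey = (1.7911,-4.6910)

1.79 -4.69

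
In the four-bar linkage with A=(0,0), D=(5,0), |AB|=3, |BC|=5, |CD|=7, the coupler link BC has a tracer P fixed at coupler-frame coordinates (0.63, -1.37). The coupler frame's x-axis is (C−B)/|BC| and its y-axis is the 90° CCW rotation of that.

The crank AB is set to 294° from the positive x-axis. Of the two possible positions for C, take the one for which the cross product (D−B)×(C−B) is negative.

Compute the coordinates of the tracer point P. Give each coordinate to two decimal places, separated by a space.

0.42 -4.02

A=(0,0), D=(5.00,0)
B = A + 3.00·(cos294°, sin294°) = (1.2202, -2.7406)
|BD| = 4.6688
circle(B,5.00) ∩ circle(D,7.00): a=-0.2358, h=4.9944
  candidates: C₊=(-1.9025,1.1643) cross=23.318; C₋=(3.9611,-6.9225) cross=-23.318
  mode - wants cross < 0 → take C=(3.9611,-6.9225) (cross=-23.318)
ex = (C−B)/|BC| = (0.5482,-0.8364); ey = (0.8364,0.5482)
P = B + 0.63·ex + -1.37·ey = (0.4197,-4.0185)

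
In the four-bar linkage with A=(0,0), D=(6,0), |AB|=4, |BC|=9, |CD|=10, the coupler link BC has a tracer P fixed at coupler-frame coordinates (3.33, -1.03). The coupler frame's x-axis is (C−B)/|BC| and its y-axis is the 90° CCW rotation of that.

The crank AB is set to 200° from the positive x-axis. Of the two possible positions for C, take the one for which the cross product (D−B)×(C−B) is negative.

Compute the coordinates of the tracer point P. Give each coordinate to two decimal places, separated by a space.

A=(0,0), D=(6.00,0)
B = A + 4.00·(cos200°, sin200°) = (-3.7588, -1.3681)
|BD| = 9.8542
circle(B,9.00) ∩ circle(D,10.00): a=3.9630, h=8.0805
  candidates: C₊=(-0.9559,7.1844) cross=79.627; C₋=(1.2877,-8.8201) cross=-79.627
  mode - wants cross < 0 → take C=(1.2877,-8.8201) (cross=-79.627)
ex = (C−B)/|BC| = (0.5607,-0.8280); ey = (0.8280,0.5607)
P = B + 3.33·ex + -1.03·ey = (-2.7444,-4.7029)

-2.74 -4.70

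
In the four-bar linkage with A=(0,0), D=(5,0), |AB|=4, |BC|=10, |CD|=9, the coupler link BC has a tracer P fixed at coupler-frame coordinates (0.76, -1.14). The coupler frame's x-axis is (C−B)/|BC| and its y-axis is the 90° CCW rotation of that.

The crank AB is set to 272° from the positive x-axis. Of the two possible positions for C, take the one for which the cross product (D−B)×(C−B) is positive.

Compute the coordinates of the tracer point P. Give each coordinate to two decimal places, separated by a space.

1.10 -3.02

A=(0,0), D=(5.00,0)
B = A + 4.00·(cos272°, sin272°) = (0.1396, -3.9976)
|BD| = 6.2932
circle(B,10.00) ∩ circle(D,9.00): a=4.6562, h=8.8499
  candidates: C₊=(-1.8859,5.7951) cross=55.694; C₋=(9.3573,-7.8749) cross=-55.694
  mode + wants cross > 0 → take C=(-1.8859,5.7951) (cross=55.694)
ex = (C−B)/|BC| = (-0.2026,0.9793); ey = (-0.9793,-0.2026)
P = B + 0.76·ex + -1.14·ey = (1.1020,-3.0224)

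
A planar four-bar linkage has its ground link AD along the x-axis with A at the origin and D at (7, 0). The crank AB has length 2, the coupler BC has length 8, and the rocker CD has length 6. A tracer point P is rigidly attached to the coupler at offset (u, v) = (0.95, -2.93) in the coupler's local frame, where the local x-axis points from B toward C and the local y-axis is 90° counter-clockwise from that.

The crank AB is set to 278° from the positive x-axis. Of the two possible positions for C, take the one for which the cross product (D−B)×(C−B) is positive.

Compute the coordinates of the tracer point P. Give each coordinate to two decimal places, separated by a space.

3.32 -2.47

A=(0,0), D=(7.00,0)
B = A + 2.00·(cos278°, sin278°) = (0.2783, -1.9805)
|BD| = 7.0074
circle(B,8.00) ∩ circle(D,6.00): a=5.5016, h=5.8080
  candidates: C₊=(3.9141,5.1456) cross=40.699; C₋=(7.1972,-5.9968) cross=-40.699
  mode + wants cross > 0 → take C=(3.9141,5.1456) (cross=40.699)
ex = (C−B)/|BC| = (0.4545,0.8908); ey = (-0.8908,0.4545)
P = B + 0.95·ex + -2.93·ey = (3.3200,-2.4659)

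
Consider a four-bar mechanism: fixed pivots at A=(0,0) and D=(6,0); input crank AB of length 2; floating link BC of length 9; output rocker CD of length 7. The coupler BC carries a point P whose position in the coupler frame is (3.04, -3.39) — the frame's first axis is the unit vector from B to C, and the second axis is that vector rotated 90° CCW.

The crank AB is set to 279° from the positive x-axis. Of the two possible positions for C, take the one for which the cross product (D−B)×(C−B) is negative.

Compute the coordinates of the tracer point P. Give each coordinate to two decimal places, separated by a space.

A=(0,0), D=(6.00,0)
B = A + 2.00·(cos279°, sin279°) = (0.3129, -1.9754)
|BD| = 6.0204
circle(B,9.00) ∩ circle(D,7.00): a=5.6678, h=6.9911
  candidates: C₊=(3.3731,6.4884) cross=42.090; C₋=(7.9608,-6.7198) cross=-42.090
  mode - wants cross < 0 → take C=(7.9608,-6.7198) (cross=-42.090)
ex = (C−B)/|BC| = (0.8498,-0.5272); ey = (0.5272,0.8498)
P = B + 3.04·ex + -3.39·ey = (1.1091,-6.4586)

1.11 -6.46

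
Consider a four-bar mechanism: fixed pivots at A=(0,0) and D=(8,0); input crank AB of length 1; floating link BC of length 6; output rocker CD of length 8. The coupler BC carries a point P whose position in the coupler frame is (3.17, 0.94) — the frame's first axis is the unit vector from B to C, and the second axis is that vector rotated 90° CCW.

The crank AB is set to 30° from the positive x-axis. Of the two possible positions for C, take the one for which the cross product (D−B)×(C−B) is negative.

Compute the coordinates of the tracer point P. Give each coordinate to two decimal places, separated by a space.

2.43 -2.42

A=(0,0), D=(8.00,0)
B = A + 1.00·(cos30°, sin30°) = (0.8660, 0.5000)
|BD| = 7.1515
circle(B,6.00) ∩ circle(D,8.00): a=1.6181, h=5.7777
  candidates: C₊=(2.8841,6.1504) cross=41.319; C₋=(2.0762,-5.3767) cross=-41.319
  mode - wants cross < 0 → take C=(2.0762,-5.3767) (cross=-41.319)
ex = (C−B)/|BC| = (0.2017,-0.9794); ey = (0.9794,0.2017)
P = B + 3.17·ex + 0.94·ey = (2.4261,-2.4153)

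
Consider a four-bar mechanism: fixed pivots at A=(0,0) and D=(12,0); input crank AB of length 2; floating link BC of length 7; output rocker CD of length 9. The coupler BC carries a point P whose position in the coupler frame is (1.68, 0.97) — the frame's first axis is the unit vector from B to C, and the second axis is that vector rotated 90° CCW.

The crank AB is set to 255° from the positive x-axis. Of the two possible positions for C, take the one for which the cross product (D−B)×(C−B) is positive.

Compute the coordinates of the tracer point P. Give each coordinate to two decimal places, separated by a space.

-0.26 -0.01

A=(0,0), D=(12.00,0)
B = A + 2.00·(cos255°, sin255°) = (-0.5176, -1.9319)
|BD| = 12.6658
circle(B,7.00) ∩ circle(D,9.00): a=5.0697, h=4.8268
  candidates: C₊=(3.7565,3.6118) cross=61.136; C₋=(5.2289,-5.9290) cross=-61.136
  mode + wants cross > 0 → take C=(3.7565,3.6118) (cross=61.136)
ex = (C−B)/|BC| = (0.6106,0.7919); ey = (-0.7919,0.6106)
P = B + 1.68·ex + 0.97·ey = (-0.2600,-0.0091)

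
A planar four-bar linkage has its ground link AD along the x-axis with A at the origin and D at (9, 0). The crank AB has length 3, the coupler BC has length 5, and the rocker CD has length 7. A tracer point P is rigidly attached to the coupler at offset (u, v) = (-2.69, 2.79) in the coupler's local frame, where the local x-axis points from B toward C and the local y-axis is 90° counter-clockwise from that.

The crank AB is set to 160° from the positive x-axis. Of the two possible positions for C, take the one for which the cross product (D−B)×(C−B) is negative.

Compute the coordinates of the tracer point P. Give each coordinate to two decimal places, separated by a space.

A=(0,0), D=(9.00,0)
B = A + 3.00·(cos160°, sin160°) = (-2.8191, 1.0261)
|BD| = 11.8635
circle(B,5.00) ∩ circle(D,7.00): a=4.9203, h=0.8894
  candidates: C₊=(2.1597,1.4866) cross=10.551; C₋=(2.0058,-0.2855) cross=-10.551
  mode - wants cross < 0 → take C=(2.0058,-0.2855) (cross=-10.551)
ex = (C−B)/|BC| = (0.9650,-0.2623); ey = (0.2623,0.9650)
P = B + -2.69·ex + 2.79·ey = (-4.6830,4.4240)

-4.68 4.42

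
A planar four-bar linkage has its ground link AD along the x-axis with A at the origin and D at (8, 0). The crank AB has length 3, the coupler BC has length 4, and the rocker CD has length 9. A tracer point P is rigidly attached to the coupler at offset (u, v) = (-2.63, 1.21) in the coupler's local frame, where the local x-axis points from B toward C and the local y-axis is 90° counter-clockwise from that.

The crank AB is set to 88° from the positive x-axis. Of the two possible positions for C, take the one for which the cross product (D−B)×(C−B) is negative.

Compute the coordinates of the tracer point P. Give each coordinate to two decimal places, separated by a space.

1.97 5.21

A=(0,0), D=(8.00,0)
B = A + 3.00·(cos88°, sin88°) = (0.1047, 2.9982)
|BD| = 8.4454
circle(B,4.00) ∩ circle(D,9.00): a=0.3745, h=3.9824
  candidates: C₊=(1.8686,6.5883) cross=33.633; C₋=(-0.9590,-0.8578) cross=-33.633
  mode - wants cross < 0 → take C=(-0.9590,-0.8578) (cross=-33.633)
ex = (C−B)/|BC| = (-0.2659,-0.9640); ey = (0.9640,-0.2659)
P = B + -2.63·ex + 1.21·ey = (1.9705,5.2117)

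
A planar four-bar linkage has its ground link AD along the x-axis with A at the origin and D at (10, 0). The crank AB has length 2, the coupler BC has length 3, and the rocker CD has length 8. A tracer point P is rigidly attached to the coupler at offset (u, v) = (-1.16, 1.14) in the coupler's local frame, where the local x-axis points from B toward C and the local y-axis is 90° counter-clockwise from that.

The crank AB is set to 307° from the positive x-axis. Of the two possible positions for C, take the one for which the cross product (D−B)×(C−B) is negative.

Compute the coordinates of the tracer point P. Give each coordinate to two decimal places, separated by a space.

1.39 0.02

A=(0,0), D=(10.00,0)
B = A + 2.00·(cos307°, sin307°) = (1.2036, -1.5973)
|BD| = 8.9402
circle(B,3.00) ∩ circle(D,8.00): a=1.3941, h=2.6564
  candidates: C₊=(2.1007,1.2655) cross=23.749; C₋=(3.0499,-3.9619) cross=-23.749
  mode - wants cross < 0 → take C=(3.0499,-3.9619) (cross=-23.749)
ex = (C−B)/|BC| = (0.6154,-0.7882); ey = (0.7882,0.6154)
P = B + -1.16·ex + 1.14·ey = (1.3883,0.0186)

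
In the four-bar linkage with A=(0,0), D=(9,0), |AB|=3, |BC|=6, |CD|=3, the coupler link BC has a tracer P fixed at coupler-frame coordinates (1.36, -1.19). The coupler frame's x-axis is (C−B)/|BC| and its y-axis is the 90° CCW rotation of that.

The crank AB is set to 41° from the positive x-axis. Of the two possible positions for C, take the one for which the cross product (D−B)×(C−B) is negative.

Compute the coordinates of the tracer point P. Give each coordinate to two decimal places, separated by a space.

2.50 0.18

A=(0,0), D=(9.00,0)
B = A + 3.00·(cos41°, sin41°) = (2.2641, 1.9682)
|BD| = 7.0175
circle(B,6.00) ∩ circle(D,3.00): a=5.4325, h=2.5471
  candidates: C₊=(8.1930,2.8894) cross=17.874; C₋=(6.7642,-2.0003) cross=-17.874
  mode - wants cross < 0 → take C=(6.7642,-2.0003) (cross=-17.874)
ex = (C−B)/|BC| = (0.7500,-0.6614); ey = (0.6614,0.7500)
P = B + 1.36·ex + -1.19·ey = (2.4971,0.1761)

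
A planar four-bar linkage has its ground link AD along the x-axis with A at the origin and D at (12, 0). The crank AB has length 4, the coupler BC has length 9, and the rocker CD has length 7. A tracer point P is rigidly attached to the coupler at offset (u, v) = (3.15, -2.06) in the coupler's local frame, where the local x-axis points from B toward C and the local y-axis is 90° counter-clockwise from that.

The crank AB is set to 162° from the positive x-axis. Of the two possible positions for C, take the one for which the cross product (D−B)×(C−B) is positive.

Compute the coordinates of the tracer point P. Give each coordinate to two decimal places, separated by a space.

-0.57 -0.69

A=(0,0), D=(12.00,0)
B = A + 4.00·(cos162°, sin162°) = (-3.8042, 1.2361)
|BD| = 15.8525
circle(B,9.00) ∩ circle(D,7.00): a=8.9355, h=1.0751
  candidates: C₊=(5.1880,1.6112) cross=17.044; C₋=(5.0203,-0.5325) cross=-17.044
  mode + wants cross > 0 → take C=(5.1880,1.6112) (cross=17.044)
ex = (C−B)/|BC| = (0.9991,0.0417); ey = (-0.0417,0.9991)
P = B + 3.15·ex + -2.06·ey = (-0.5711,-0.6908)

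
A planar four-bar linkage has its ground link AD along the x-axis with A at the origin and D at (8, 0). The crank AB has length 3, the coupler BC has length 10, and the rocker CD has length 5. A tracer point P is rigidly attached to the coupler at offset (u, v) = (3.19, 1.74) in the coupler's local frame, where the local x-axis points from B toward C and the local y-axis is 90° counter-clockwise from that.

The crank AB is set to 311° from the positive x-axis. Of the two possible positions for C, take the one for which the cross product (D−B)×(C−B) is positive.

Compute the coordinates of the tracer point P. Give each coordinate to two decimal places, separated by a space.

2.94 1.24

A=(0,0), D=(8.00,0)
B = A + 3.00·(cos311°, sin311°) = (1.9682, -2.2641)
|BD| = 6.4428
circle(B,10.00) ∩ circle(D,5.00): a=9.0419, h=4.2714
  candidates: C₊=(8.9323,4.9123) cross=27.519; C₋=(11.9344,-3.0856) cross=-27.519
  mode + wants cross > 0 → take C=(8.9323,4.9123) (cross=27.519)
ex = (C−B)/|BC| = (0.6964,0.7176); ey = (-0.7176,0.6964)
P = B + 3.19·ex + 1.74·ey = (2.9410,1.2369)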